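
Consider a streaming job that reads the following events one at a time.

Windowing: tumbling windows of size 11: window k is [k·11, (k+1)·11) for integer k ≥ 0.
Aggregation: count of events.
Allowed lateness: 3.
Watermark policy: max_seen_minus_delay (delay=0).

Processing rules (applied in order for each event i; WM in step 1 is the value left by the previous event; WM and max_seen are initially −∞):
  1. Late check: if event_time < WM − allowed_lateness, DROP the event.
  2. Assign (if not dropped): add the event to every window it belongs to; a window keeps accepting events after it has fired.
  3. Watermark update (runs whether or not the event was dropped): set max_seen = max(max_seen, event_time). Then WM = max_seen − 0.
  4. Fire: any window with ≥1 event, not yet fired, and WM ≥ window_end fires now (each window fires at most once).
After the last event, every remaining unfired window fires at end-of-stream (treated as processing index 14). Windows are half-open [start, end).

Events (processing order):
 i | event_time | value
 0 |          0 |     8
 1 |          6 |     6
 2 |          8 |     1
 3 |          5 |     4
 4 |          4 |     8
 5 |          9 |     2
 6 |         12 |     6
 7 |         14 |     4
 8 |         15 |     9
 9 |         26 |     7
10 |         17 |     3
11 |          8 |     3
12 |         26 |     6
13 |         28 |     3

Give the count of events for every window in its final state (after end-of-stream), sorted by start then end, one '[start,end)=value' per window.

[0,11)=5 [11,22)=3 [22,33)=3

i=0 t=0 v=8: → [0,11); WM=0
i=1 t=6 v=6: → [0,11); WM=6
i=2 t=8 v=1: → [0,11); WM=8
i=3 t=5 v=4: → [0,11); WM=8
i=4 t=4 v=8: DROP (t<8-3); WM=8
i=5 t=9 v=2: → [0,11); WM=9
i=6 t=12 v=6: → [11,22); WM=12; [0,11) fires=5
i=7 t=14 v=4: → [11,22); WM=14
i=8 t=15 v=9: → [11,22); WM=15
i=9 t=26 v=7: → [22,33); WM=26; [11,22) fires=3
i=10 t=17 v=3: DROP (t<26-3); WM=26
i=11 t=8 v=3: DROP (t<26-3); WM=26
i=12 t=26 v=6: → [22,33); WM=26
i=13 t=28 v=3: → [22,33); WM=28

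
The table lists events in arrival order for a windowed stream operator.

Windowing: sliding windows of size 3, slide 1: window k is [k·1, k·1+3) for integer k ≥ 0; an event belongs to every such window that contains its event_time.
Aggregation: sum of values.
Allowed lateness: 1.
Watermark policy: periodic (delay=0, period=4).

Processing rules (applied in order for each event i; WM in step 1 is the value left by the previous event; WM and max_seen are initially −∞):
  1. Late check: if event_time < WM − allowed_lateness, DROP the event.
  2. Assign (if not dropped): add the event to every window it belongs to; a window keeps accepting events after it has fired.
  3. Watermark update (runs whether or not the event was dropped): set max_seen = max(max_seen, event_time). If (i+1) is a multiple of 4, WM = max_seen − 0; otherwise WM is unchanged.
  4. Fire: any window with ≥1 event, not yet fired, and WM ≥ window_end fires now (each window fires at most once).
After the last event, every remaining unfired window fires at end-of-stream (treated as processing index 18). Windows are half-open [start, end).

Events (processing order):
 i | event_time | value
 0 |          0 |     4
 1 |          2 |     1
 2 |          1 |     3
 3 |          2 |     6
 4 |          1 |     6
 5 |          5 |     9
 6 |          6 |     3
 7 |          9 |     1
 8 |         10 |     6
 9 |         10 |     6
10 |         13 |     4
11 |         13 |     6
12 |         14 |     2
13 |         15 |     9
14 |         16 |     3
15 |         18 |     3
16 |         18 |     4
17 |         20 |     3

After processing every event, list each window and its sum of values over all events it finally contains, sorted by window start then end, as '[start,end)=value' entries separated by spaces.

[0,3)=20 [1,4)=16 [2,5)=7 [3,6)=9 [4,7)=12 [5,8)=12 [6,9)=3 [7,10)=1 [8,11)=13 [9,12)=13 [10,13)=12 [11,14)=10 [12,15)=12 [13,16)=21 [14,17)=14 [15,18)=12 [16,19)=10 [17,20)=7 [18,21)=10 [19,22)=3 [20,23)=3

i=0 t=0 v=4: → [0,3); WM=−∞
i=1 t=2 v=1: → [2,5),[1,4),[0,3); WM=−∞
i=2 t=1 v=3: → [1,4),[0,3); WM=−∞
i=3 t=2 v=6: → [2,5),[1,4),[0,3); WM=2
i=4 t=1 v=6: → [1,4),[0,3); WM=2
i=5 t=5 v=9: → [5,8),[4,7),[3,6); WM=2
i=6 t=6 v=3: → [6,9),[5,8),[4,7); WM=2
i=7 t=9 v=1: → [9,12),[8,11),[7,10); WM=9; [0,3) fires=20 [1,4) fires=16 [2,5) fires=7 [3,6) fires=9 [4,7) fires=12 [5,8) fires=12 [6,9) fires=3
i=8 t=10 v=6: → [10,13),[9,12),[8,11); WM=9
i=9 t=10 v=6: → [10,13),[9,12),[8,11); WM=9
i=10 t=13 v=4: → [13,16),[12,15),[11,14); WM=9
i=11 t=13 v=6: → [13,16),[12,15),[11,14); WM=13; [7,10) fires=1 [8,11) fires=13 [9,12) fires=13 [10,13) fires=12
i=12 t=14 v=2: → [14,17),[13,16),[12,15); WM=13
i=13 t=15 v=9: → [15,18),[14,17),[13,16); WM=13
i=14 t=16 v=3: → [16,19),[15,18),[14,17); WM=13
i=15 t=18 v=3: → [18,21),[17,20),[16,19); WM=18; [11,14) fires=10 [12,15) fires=12 [13,16) fires=21 [14,17) fires=14 [15,18) fires=12
i=16 t=18 v=4: → [18,21),[17,20),[16,19); WM=18
i=17 t=20 v=3: → [20,23),[19,22),[18,21); WM=18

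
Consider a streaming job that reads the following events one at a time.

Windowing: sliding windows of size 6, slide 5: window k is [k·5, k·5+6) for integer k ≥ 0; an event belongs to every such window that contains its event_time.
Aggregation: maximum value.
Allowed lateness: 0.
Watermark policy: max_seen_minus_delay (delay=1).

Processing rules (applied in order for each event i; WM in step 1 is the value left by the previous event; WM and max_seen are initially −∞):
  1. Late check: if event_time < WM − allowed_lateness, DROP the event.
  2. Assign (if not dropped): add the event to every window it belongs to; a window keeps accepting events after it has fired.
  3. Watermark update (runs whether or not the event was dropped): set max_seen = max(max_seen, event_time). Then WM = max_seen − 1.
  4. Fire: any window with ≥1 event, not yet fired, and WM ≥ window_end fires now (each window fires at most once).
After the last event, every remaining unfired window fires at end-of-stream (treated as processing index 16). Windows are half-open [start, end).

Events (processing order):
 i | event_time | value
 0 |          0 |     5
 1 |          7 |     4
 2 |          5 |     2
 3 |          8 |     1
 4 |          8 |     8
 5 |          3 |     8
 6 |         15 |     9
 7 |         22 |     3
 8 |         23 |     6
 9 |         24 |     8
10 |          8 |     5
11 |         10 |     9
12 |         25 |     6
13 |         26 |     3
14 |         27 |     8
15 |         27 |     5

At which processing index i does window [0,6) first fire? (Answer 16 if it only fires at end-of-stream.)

1

i=0 t=0 v=5: → [0,6); WM=-1
i=1 t=7 v=4: → [5,11); WM=6; [0,6) fires=5
i=2 t=5 v=2: DROP (t<6-0); WM=6
i=3 t=8 v=1: → [5,11); WM=7
i=4 t=8 v=8: → [5,11); WM=7
i=5 t=3 v=8: DROP (t<7-0); WM=7
i=6 t=15 v=9: → [15,21),[10,16); WM=14; [5,11) fires=8
i=7 t=22 v=3: → [20,26); WM=21; [10,16) fires=9 [15,21) fires=9
i=8 t=23 v=6: → [20,26); WM=22
i=9 t=24 v=8: → [20,26); WM=23
i=10 t=8 v=5: DROP (t<23-0); WM=23
i=11 t=10 v=9: DROP (t<23-0); WM=23
i=12 t=25 v=6: → [25,31),[20,26); WM=24
i=13 t=26 v=3: → [25,31); WM=25
i=14 t=27 v=8: → [25,31); WM=26; [20,26) fires=8
i=15 t=27 v=5: → [25,31); WM=26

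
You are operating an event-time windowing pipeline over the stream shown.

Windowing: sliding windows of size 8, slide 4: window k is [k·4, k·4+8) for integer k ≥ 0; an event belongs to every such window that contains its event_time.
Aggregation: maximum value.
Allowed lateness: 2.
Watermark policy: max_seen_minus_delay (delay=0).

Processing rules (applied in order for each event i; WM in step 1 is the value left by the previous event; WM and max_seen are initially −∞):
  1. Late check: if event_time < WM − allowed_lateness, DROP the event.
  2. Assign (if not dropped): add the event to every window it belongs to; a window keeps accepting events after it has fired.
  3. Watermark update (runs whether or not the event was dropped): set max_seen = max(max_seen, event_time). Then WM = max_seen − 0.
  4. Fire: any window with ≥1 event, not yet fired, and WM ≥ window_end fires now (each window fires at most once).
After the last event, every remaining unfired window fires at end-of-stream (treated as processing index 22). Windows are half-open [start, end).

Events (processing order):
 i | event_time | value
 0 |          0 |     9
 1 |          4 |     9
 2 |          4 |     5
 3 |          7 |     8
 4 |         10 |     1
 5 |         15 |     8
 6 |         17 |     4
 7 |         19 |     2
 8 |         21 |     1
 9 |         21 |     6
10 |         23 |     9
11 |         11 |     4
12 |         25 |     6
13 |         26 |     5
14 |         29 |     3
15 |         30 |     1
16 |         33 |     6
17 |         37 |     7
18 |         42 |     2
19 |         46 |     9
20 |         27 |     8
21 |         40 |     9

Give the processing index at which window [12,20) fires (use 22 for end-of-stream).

i=0 t=0 v=9: → [0,8); WM=0
i=1 t=4 v=9: → [4,12),[0,8); WM=4
i=2 t=4 v=5: → [4,12),[0,8); WM=4
i=3 t=7 v=8: → [4,12),[0,8); WM=7
i=4 t=10 v=1: → [8,16),[4,12); WM=10; [0,8) fires=9
i=5 t=15 v=8: → [12,20),[8,16); WM=15; [4,12) fires=9
i=6 t=17 v=4: → [16,24),[12,20); WM=17; [8,16) fires=8
i=7 t=19 v=2: → [16,24),[12,20); WM=19
i=8 t=21 v=1: → [20,28),[16,24); WM=21; [12,20) fires=8
i=9 t=21 v=6: → [20,28),[16,24); WM=21
i=10 t=23 v=9: → [20,28),[16,24); WM=23
i=11 t=11 v=4: DROP (t<23-2); WM=23
i=12 t=25 v=6: → [24,32),[20,28); WM=25; [16,24) fires=9
i=13 t=26 v=5: → [24,32),[20,28); WM=26
i=14 t=29 v=3: → [28,36),[24,32); WM=29; [20,28) fires=9
i=15 t=30 v=1: → [28,36),[24,32); WM=30
i=16 t=33 v=6: → [32,40),[28,36); WM=33; [24,32) fires=6
i=17 t=37 v=7: → [36,44),[32,40); WM=37; [28,36) fires=6
i=18 t=42 v=2: → [40,48),[36,44); WM=42; [32,40) fires=7
i=19 t=46 v=9: → [44,52),[40,48); WM=46; [36,44) fires=7
i=20 t=27 v=8: DROP (t<46-2); WM=46
i=21 t=40 v=9: DROP (t<46-2); WM=46

8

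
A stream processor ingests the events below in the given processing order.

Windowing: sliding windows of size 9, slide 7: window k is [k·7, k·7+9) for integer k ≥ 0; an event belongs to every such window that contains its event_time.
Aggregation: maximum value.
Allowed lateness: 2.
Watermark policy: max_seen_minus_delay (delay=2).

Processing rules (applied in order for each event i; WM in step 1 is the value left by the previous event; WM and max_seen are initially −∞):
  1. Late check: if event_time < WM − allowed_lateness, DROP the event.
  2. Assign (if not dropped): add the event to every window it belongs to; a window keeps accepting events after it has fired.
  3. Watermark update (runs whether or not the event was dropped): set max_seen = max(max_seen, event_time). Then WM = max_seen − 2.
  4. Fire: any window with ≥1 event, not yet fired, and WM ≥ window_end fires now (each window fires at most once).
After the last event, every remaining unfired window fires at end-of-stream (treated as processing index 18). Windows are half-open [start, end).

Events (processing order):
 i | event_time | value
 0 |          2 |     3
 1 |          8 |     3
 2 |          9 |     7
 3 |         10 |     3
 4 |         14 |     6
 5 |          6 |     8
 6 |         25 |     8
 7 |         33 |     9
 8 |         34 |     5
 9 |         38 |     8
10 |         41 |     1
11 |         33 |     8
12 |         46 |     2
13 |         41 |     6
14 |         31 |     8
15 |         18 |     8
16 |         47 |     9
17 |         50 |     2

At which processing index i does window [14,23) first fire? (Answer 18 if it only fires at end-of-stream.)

6

i=0 t=2 v=3: → [0,9); WM=0
i=1 t=8 v=3: → [7,16),[0,9); WM=6
i=2 t=9 v=7: → [7,16); WM=7
i=3 t=10 v=3: → [7,16); WM=8
i=4 t=14 v=6: → [14,23),[7,16); WM=12; [0,9) fires=3
i=5 t=6 v=8: DROP (t<12-2); WM=12
i=6 t=25 v=8: → [21,30); WM=23; [7,16) fires=7 [14,23) fires=6
i=7 t=33 v=9: → [28,37); WM=31; [21,30) fires=8
i=8 t=34 v=5: → [28,37); WM=32
i=9 t=38 v=8: → [35,44); WM=36
i=10 t=41 v=1: → [35,44); WM=39; [28,37) fires=9
i=11 t=33 v=8: DROP (t<39-2); WM=39
i=12 t=46 v=2: → [42,51); WM=44; [35,44) fires=8
i=13 t=41 v=6: DROP (t<44-2); WM=44
i=14 t=31 v=8: DROP (t<44-2); WM=44
i=15 t=18 v=8: DROP (t<44-2); WM=44
i=16 t=47 v=9: → [42,51); WM=45
i=17 t=50 v=2: → [49,58),[42,51); WM=48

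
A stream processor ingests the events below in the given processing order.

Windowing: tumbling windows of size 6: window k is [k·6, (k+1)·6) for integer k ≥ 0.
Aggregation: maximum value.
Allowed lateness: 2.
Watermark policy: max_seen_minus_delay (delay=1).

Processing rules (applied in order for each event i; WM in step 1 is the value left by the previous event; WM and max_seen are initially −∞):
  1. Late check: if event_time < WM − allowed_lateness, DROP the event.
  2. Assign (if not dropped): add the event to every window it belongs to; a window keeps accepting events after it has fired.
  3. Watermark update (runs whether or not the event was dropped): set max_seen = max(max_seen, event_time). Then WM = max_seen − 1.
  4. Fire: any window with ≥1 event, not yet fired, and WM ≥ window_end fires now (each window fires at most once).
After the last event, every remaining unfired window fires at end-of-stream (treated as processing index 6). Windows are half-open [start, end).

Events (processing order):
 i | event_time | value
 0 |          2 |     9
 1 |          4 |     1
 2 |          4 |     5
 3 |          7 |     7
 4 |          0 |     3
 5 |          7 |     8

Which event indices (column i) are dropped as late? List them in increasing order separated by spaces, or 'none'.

4

i=0 t=2 v=9: → [0,6); WM=1
i=1 t=4 v=1: → [0,6); WM=3
i=2 t=4 v=5: → [0,6); WM=3
i=3 t=7 v=7: → [6,12); WM=6; [0,6) fires=9
i=4 t=0 v=3: DROP (t<6-2); WM=6
i=5 t=7 v=8: → [6,12); WM=6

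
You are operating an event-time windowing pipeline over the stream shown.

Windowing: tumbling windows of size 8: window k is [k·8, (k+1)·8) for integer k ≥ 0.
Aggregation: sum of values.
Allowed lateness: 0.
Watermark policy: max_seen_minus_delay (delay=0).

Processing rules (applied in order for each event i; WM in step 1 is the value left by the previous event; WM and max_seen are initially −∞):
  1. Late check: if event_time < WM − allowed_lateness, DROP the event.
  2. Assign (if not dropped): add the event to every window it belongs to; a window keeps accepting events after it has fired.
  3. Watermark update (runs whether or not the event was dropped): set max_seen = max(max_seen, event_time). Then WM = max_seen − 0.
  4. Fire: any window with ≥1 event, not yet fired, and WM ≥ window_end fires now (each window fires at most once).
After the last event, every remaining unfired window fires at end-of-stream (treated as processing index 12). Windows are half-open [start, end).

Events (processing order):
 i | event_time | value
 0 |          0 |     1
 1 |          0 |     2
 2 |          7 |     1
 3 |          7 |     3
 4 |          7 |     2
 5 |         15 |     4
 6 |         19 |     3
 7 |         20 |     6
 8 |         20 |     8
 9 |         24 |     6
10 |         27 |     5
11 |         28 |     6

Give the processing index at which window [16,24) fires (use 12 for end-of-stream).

9

i=0 t=0 v=1: → [0,8); WM=0
i=1 t=0 v=2: → [0,8); WM=0
i=2 t=7 v=1: → [0,8); WM=7
i=3 t=7 v=3: → [0,8); WM=7
i=4 t=7 v=2: → [0,8); WM=7
i=5 t=15 v=4: → [8,16); WM=15; [0,8) fires=9
i=6 t=19 v=3: → [16,24); WM=19; [8,16) fires=4
i=7 t=20 v=6: → [16,24); WM=20
i=8 t=20 v=8: → [16,24); WM=20
i=9 t=24 v=6: → [24,32); WM=24; [16,24) fires=17
i=10 t=27 v=5: → [24,32); WM=27
i=11 t=28 v=6: → [24,32); WM=28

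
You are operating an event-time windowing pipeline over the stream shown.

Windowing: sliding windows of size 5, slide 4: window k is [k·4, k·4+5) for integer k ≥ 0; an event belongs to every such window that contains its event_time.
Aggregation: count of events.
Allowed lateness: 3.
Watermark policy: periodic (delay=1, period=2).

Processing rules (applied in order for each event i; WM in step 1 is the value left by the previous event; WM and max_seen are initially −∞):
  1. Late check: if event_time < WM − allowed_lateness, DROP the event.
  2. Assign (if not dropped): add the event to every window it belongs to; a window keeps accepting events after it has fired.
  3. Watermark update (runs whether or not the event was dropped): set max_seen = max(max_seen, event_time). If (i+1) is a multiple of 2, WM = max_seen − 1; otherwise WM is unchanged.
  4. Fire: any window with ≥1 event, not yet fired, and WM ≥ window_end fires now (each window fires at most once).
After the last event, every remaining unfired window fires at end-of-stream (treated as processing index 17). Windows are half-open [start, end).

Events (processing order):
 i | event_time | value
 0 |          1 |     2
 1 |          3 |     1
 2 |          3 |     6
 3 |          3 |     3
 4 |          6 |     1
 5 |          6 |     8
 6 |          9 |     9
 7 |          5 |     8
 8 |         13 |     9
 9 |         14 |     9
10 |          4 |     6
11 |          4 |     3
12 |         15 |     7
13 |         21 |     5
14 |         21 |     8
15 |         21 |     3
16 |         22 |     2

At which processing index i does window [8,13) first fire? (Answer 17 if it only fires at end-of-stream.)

i=0 t=1 v=2: → [0,5); WM=−∞
i=1 t=3 v=1: → [0,5); WM=2
i=2 t=3 v=6: → [0,5); WM=2
i=3 t=3 v=3: → [0,5); WM=2
i=4 t=6 v=1: → [4,9); WM=2
i=5 t=6 v=8: → [4,9); WM=5; [0,5) fires=4
i=6 t=9 v=9: → [8,13); WM=5
i=7 t=5 v=8: → [4,9); WM=8
i=8 t=13 v=9: → [12,17); WM=8
i=9 t=14 v=9: → [12,17); WM=13; [4,9) fires=3 [8,13) fires=1
i=10 t=4 v=6: DROP (t<13-3); WM=13
i=11 t=4 v=3: DROP (t<13-3); WM=13
i=12 t=15 v=7: → [12,17); WM=13
i=13 t=21 v=5: → [20,25); WM=20; [12,17) fires=3
i=14 t=21 v=8: → [20,25); WM=20
i=15 t=21 v=3: → [20,25); WM=20
i=16 t=22 v=2: → [20,25); WM=20

9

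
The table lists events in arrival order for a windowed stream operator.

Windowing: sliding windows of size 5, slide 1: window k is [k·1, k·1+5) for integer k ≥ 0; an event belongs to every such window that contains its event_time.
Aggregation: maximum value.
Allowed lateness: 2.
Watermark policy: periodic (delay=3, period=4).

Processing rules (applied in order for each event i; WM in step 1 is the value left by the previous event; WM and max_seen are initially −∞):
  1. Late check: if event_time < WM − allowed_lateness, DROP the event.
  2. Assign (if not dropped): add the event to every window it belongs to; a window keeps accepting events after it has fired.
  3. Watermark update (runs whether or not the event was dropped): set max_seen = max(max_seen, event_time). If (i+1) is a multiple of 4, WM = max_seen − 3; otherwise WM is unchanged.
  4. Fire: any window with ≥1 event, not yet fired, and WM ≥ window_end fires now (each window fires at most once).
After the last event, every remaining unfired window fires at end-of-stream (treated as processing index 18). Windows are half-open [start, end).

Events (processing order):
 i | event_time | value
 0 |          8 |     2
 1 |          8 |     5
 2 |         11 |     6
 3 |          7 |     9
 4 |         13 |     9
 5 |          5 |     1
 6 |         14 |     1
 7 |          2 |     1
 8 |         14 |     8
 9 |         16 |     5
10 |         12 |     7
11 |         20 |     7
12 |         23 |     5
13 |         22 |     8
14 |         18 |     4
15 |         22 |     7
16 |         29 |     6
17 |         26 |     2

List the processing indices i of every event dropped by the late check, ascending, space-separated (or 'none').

5 7

i=0 t=8 v=2: → [8,13),[7,12),[6,11),[5,10),[4,9); WM=−∞
i=1 t=8 v=5: → [8,13),[7,12),[6,11),[5,10),[4,9); WM=−∞
i=2 t=11 v=6: → [11,16),[10,15),[9,14),[8,13),[7,12); WM=−∞
i=3 t=7 v=9: → [7,12),[6,11),[5,10),[4,9),[3,8); WM=8; [3,8) fires=9
i=4 t=13 v=9: → [13,18),[12,17),[11,16),[10,15),[9,14); WM=8
i=5 t=5 v=1: DROP (t<8-2); WM=8
i=6 t=14 v=1: → [14,19),[13,18),[12,17),[11,16),[10,15); WM=8
i=7 t=2 v=1: DROP (t<8-2); WM=11; [4,9) fires=9 [5,10) fires=9 [6,11) fires=9
i=8 t=14 v=8: → [14,19),[13,18),[12,17),[11,16),[10,15); WM=11
i=9 t=16 v=5: → [16,21),[15,20),[14,19),[13,18),[12,17); WM=11
i=10 t=12 v=7: → [12,17),[11,16),[10,15),[9,14),[8,13); WM=11
i=11 t=20 v=7: → [20,25),[19,24),[18,23),[17,22),[16,21); WM=17; [7,12) fires=9 [8,13) fires=7 [9,14) fires=9 [10,15) fires=9 [11,16) fires=9 [12,17) fires=9
i=12 t=23 v=5: → [23,28),[22,27),[21,26),[20,25),[19,24); WM=17
i=13 t=22 v=8: → [22,27),[21,26),[20,25),[19,24),[18,23); WM=17
i=14 t=18 v=4: → [18,23),[17,22),[16,21),[15,20),[14,19); WM=17
i=15 t=22 v=7: → [22,27),[21,26),[20,25),[19,24),[18,23); WM=20; [13,18) fires=9 [14,19) fires=8 [15,20) fires=5
i=16 t=29 v=6: → [29,34),[28,33),[27,32),[26,31),[25,30); WM=20
i=17 t=26 v=2: → [26,31),[25,30),[24,29),[23,28),[22,27); WM=20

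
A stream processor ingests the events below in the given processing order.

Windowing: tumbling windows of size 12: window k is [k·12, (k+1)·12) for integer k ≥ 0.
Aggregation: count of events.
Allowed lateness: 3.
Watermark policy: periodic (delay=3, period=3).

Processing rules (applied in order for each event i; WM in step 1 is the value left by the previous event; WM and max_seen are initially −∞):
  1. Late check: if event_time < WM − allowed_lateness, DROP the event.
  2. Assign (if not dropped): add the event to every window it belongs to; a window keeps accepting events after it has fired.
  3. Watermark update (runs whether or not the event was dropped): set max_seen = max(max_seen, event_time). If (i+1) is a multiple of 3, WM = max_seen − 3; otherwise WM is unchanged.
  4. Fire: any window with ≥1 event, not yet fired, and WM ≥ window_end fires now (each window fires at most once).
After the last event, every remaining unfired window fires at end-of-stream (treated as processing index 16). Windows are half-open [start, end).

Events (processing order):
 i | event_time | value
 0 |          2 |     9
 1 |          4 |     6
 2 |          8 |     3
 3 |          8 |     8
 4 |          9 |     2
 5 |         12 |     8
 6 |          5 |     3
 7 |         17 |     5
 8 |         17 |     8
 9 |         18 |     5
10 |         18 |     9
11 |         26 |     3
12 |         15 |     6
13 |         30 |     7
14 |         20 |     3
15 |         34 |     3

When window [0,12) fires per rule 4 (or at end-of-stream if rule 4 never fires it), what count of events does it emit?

i=0 t=2 v=9: → [0,12); WM=−∞
i=1 t=4 v=6: → [0,12); WM=−∞
i=2 t=8 v=3: → [0,12); WM=5
i=3 t=8 v=8: → [0,12); WM=5
i=4 t=9 v=2: → [0,12); WM=5
i=5 t=12 v=8: → [12,24); WM=9
i=6 t=5 v=3: DROP (t<9-3); WM=9
i=7 t=17 v=5: → [12,24); WM=9
i=8 t=17 v=8: → [12,24); WM=14; [0,12) fires=5
i=9 t=18 v=5: → [12,24); WM=14
i=10 t=18 v=9: → [12,24); WM=14
i=11 t=26 v=3: → [24,36); WM=23
i=12 t=15 v=6: DROP (t<23-3); WM=23
i=13 t=30 v=7: → [24,36); WM=23
i=14 t=20 v=3: → [12,24); WM=27; [12,24) fires=6
i=15 t=34 v=3: → [24,36); WM=27

5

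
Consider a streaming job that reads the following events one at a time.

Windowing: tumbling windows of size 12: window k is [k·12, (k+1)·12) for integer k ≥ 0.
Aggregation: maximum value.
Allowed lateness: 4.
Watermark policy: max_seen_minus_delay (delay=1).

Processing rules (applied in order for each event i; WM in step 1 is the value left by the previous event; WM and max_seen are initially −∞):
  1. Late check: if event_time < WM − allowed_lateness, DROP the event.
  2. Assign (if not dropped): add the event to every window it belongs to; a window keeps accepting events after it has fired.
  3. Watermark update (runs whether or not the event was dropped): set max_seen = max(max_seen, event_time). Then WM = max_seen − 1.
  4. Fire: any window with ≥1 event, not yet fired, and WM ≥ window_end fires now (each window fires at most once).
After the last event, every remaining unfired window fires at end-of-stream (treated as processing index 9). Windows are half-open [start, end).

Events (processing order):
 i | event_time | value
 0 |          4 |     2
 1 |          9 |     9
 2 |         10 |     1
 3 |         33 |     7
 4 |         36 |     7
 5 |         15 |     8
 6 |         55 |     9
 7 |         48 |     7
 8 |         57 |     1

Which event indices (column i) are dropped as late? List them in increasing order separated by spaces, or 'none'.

i=0 t=4 v=2: → [0,12); WM=3
i=1 t=9 v=9: → [0,12); WM=8
i=2 t=10 v=1: → [0,12); WM=9
i=3 t=33 v=7: → [24,36); WM=32; [0,12) fires=9
i=4 t=36 v=7: → [36,48); WM=35
i=5 t=15 v=8: DROP (t<35-4); WM=35
i=6 t=55 v=9: → [48,60); WM=54; [24,36) fires=7 [36,48) fires=7
i=7 t=48 v=7: DROP (t<54-4); WM=54
i=8 t=57 v=1: → [48,60); WM=56

5 7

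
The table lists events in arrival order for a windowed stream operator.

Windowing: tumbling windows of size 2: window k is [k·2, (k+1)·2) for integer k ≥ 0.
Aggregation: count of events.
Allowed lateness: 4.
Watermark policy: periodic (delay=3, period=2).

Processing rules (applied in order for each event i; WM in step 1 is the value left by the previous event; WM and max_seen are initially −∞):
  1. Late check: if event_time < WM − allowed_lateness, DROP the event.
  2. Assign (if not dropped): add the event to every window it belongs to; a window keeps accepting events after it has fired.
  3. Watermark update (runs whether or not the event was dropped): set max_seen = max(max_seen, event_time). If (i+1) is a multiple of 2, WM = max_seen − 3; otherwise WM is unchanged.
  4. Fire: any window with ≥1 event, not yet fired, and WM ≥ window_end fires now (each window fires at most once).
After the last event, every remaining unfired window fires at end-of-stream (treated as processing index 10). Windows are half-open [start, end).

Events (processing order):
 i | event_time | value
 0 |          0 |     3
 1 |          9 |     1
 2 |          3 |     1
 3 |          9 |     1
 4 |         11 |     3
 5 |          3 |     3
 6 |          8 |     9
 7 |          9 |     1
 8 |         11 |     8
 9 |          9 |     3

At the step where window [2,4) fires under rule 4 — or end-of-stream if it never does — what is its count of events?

1

i=0 t=0 v=3: → [0,2); WM=−∞
i=1 t=9 v=1: → [8,10); WM=6; [0,2) fires=1
i=2 t=3 v=1: → [2,4); WM=6; [2,4) fires=1
i=3 t=9 v=1: → [8,10); WM=6
i=4 t=11 v=3: → [10,12); WM=6
i=5 t=3 v=3: → [2,4); WM=8
i=6 t=8 v=9: → [8,10); WM=8
i=7 t=9 v=1: → [8,10); WM=8
i=8 t=11 v=8: → [10,12); WM=8
i=9 t=9 v=3: → [8,10); WM=8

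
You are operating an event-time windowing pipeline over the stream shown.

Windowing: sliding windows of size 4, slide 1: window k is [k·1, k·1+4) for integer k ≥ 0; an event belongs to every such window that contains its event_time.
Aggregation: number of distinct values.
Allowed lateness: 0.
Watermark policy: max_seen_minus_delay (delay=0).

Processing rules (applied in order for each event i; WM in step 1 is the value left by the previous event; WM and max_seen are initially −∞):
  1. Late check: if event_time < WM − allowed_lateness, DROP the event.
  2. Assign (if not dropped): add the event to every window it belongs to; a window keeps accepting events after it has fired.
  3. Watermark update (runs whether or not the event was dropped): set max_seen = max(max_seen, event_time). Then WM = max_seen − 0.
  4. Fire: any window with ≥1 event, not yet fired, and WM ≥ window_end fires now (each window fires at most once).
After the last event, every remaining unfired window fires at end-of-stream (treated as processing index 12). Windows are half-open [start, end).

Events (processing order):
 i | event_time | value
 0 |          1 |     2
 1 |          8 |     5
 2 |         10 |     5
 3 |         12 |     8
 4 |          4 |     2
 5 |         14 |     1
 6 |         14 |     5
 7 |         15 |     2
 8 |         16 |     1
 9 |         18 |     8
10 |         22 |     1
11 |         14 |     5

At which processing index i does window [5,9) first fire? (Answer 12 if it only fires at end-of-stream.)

2

i=0 t=1 v=2: → [1,5),[0,4); WM=1
i=1 t=8 v=5: → [8,12),[7,11),[6,10),[5,9); WM=8; [0,4) fires=1 [1,5) fires=1
i=2 t=10 v=5: → [10,14),[9,13),[8,12),[7,11); WM=10; [5,9) fires=1 [6,10) fires=1
i=3 t=12 v=8: → [12,16),[11,15),[10,14),[9,13); WM=12; [7,11) fires=1 [8,12) fires=1
i=4 t=4 v=2: DROP (t<12-0); WM=12
i=5 t=14 v=1: → [14,18),[13,17),[12,16),[11,15); WM=14; [9,13) fires=2 [10,14) fires=2
i=6 t=14 v=5: → [14,18),[13,17),[12,16),[11,15); WM=14
i=7 t=15 v=2: → [15,19),[14,18),[13,17),[12,16); WM=15; [11,15) fires=3
i=8 t=16 v=1: → [16,20),[15,19),[14,18),[13,17); WM=16; [12,16) fires=4
i=9 t=18 v=8: → [18,22),[17,21),[16,20),[15,19); WM=18; [13,17) fires=3 [14,18) fires=3
i=10 t=22 v=1: → [22,26),[21,25),[20,24),[19,23); WM=22; [15,19) fires=3 [16,20) fires=2 [17,21) fires=1 [18,22) fires=1
i=11 t=14 v=5: DROP (t<22-0); WM=22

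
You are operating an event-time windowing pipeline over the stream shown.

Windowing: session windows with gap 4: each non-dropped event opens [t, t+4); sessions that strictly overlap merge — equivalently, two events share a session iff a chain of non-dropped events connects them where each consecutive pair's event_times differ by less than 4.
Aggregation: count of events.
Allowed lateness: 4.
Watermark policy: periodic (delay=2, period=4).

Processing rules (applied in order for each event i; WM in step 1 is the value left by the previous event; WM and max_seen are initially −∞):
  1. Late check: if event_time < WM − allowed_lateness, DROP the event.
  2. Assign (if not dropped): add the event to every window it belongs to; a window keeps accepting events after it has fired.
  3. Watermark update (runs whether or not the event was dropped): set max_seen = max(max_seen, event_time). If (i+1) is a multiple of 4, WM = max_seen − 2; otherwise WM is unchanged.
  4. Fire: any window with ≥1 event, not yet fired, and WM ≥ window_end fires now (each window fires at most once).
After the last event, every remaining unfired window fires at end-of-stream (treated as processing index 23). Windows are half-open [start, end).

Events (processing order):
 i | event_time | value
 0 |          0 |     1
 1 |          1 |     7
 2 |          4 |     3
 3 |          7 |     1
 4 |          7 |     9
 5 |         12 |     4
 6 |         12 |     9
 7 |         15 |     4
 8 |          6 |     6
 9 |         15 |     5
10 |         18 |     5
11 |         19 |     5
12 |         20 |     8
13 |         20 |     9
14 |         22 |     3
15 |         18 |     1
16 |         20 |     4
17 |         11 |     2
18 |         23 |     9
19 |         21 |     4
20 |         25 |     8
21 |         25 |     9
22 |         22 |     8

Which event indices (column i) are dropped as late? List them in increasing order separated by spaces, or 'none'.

i=0 t=0 v=1: → [0,4); WM=−∞
i=1 t=1 v=7: → [0,5); WM=−∞
i=2 t=4 v=3: → [0,8); WM=−∞
i=3 t=7 v=1: → [0,11); WM=5
i=4 t=7 v=9: → [0,11); WM=5
i=5 t=12 v=4: → [12,16); WM=5
i=6 t=12 v=9: → [12,16); WM=5
i=7 t=15 v=4: → [12,19); WM=13
i=8 t=6 v=6: DROP (t<13-4); WM=13
i=9 t=15 v=5: → [12,19); WM=13
i=10 t=18 v=5: → [12,22); WM=13
i=11 t=19 v=5: → [12,23); WM=17
i=12 t=20 v=8: → [12,24); WM=17
i=13 t=20 v=9: → [12,24); WM=17
i=14 t=22 v=3: → [12,26); WM=17
i=15 t=18 v=1: → [12,26); WM=20
i=16 t=20 v=4: → [12,26); WM=20
i=17 t=11 v=2: DROP (t<20-4); WM=20
i=18 t=23 v=9: → [12,27); WM=20
i=19 t=21 v=4: → [12,27); WM=21
i=20 t=25 v=8: → [12,29); WM=21
i=21 t=25 v=9: → [12,29); WM=21
i=22 t=22 v=8: → [12,29); WM=21

8 17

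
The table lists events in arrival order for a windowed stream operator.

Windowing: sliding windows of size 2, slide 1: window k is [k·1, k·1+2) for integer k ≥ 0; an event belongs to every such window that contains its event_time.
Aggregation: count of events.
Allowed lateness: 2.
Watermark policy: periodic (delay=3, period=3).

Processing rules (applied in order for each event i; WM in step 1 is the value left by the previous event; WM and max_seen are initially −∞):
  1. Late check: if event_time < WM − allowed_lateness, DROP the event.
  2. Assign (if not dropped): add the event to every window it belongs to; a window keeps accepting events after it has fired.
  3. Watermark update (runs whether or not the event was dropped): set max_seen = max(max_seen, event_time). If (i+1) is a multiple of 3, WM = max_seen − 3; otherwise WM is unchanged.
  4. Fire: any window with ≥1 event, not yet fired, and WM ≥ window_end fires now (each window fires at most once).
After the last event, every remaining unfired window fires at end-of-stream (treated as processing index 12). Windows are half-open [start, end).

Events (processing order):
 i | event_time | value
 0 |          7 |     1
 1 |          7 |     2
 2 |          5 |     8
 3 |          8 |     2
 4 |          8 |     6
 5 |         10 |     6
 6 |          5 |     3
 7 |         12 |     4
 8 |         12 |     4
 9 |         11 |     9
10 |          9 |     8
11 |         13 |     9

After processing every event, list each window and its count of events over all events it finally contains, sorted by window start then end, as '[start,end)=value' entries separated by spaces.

i=0 t=7 v=1: → [7,9),[6,8); WM=−∞
i=1 t=7 v=2: → [7,9),[6,8); WM=−∞
i=2 t=5 v=8: → [5,7),[4,6); WM=4
i=3 t=8 v=2: → [8,10),[7,9); WM=4
i=4 t=8 v=6: → [8,10),[7,9); WM=4
i=5 t=10 v=6: → [10,12),[9,11); WM=7; [4,6) fires=1 [5,7) fires=1
i=6 t=5 v=3: → [5,7),[4,6); WM=7
i=7 t=12 v=4: → [12,14),[11,13); WM=7
i=8 t=12 v=4: → [12,14),[11,13); WM=9; [6,8) fires=2 [7,9) fires=4
i=9 t=11 v=9: → [11,13),[10,12); WM=9
i=10 t=9 v=8: → [9,11),[8,10); WM=9
i=11 t=13 v=9: → [13,15),[12,14); WM=10; [8,10) fires=3

[4,6)=2 [5,7)=2 [6,8)=2 [7,9)=4 [8,10)=3 [9,11)=2 [10,12)=2 [11,13)=3 [12,14)=3 [13,15)=1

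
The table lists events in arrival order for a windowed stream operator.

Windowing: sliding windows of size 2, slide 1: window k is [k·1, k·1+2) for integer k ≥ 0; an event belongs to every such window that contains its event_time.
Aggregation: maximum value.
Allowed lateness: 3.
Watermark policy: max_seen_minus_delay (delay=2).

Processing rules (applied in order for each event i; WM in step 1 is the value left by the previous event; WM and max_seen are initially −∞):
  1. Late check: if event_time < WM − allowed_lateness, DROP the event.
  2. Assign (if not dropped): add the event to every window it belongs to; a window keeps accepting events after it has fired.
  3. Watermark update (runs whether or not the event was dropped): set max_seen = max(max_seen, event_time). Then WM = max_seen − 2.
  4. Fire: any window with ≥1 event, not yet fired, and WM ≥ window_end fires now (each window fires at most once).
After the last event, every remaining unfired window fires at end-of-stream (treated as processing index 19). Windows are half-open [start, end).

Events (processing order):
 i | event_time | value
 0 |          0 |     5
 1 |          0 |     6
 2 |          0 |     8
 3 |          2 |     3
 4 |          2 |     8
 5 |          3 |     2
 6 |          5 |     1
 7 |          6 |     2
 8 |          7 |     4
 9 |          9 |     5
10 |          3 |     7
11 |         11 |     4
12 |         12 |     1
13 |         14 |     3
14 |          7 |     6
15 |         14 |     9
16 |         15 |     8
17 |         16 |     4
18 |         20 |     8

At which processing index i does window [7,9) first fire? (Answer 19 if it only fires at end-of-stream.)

i=0 t=0 v=5: → [0,2); WM=-2
i=1 t=0 v=6: → [0,2); WM=-2
i=2 t=0 v=8: → [0,2); WM=-2
i=3 t=2 v=3: → [2,4),[1,3); WM=0
i=4 t=2 v=8: → [2,4),[1,3); WM=0
i=5 t=3 v=2: → [3,5),[2,4); WM=1
i=6 t=5 v=1: → [5,7),[4,6); WM=3; [0,2) fires=8 [1,3) fires=8
i=7 t=6 v=2: → [6,8),[5,7); WM=4; [2,4) fires=8
i=8 t=7 v=4: → [7,9),[6,8); WM=5; [3,5) fires=2
i=9 t=9 v=5: → [9,11),[8,10); WM=7; [4,6) fires=1 [5,7) fires=2
i=10 t=3 v=7: DROP (t<7-3); WM=7
i=11 t=11 v=4: → [11,13),[10,12); WM=9; [6,8) fires=4 [7,9) fires=4
i=12 t=12 v=1: → [12,14),[11,13); WM=10; [8,10) fires=5
i=13 t=14 v=3: → [14,16),[13,15); WM=12; [9,11) fires=5 [10,12) fires=4
i=14 t=7 v=6: DROP (t<12-3); WM=12
i=15 t=14 v=9: → [14,16),[13,15); WM=12
i=16 t=15 v=8: → [15,17),[14,16); WM=13; [11,13) fires=4
i=17 t=16 v=4: → [16,18),[15,17); WM=14; [12,14) fires=1
i=18 t=20 v=8: → [20,22),[19,21); WM=18; [13,15) fires=9 [14,16) fires=9 [15,17) fires=8 [16,18) fires=4

11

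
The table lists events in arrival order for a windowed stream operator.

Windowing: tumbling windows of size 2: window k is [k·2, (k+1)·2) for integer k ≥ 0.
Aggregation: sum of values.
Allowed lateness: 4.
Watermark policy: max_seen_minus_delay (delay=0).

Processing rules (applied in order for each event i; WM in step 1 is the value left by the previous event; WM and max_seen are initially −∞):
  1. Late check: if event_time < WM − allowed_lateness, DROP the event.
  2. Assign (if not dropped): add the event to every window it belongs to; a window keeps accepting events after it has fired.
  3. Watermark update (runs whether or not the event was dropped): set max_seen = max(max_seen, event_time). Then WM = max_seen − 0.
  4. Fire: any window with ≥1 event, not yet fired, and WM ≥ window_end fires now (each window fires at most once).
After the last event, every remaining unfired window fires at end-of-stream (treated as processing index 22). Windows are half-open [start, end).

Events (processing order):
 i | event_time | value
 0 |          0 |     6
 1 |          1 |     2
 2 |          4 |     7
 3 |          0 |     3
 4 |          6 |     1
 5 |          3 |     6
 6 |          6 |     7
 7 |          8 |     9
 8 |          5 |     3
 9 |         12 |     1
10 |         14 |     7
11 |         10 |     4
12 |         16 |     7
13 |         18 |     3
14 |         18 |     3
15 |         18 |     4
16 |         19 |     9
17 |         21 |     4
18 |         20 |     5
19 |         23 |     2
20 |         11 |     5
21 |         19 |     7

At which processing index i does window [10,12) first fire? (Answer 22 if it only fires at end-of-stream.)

i=0 t=0 v=6: → [0,2); WM=0
i=1 t=1 v=2: → [0,2); WM=1
i=2 t=4 v=7: → [4,6); WM=4; [0,2) fires=8
i=3 t=0 v=3: → [0,2); WM=4
i=4 t=6 v=1: → [6,8); WM=6; [4,6) fires=7
i=5 t=3 v=6: → [2,4); WM=6; [2,4) fires=6
i=6 t=6 v=7: → [6,8); WM=6
i=7 t=8 v=9: → [8,10); WM=8; [6,8) fires=8
i=8 t=5 v=3: → [4,6); WM=8
i=9 t=12 v=1: → [12,14); WM=12; [8,10) fires=9
i=10 t=14 v=7: → [14,16); WM=14; [12,14) fires=1
i=11 t=10 v=4: → [10,12); WM=14; [10,12) fires=4
i=12 t=16 v=7: → [16,18); WM=16; [14,16) fires=7
i=13 t=18 v=3: → [18,20); WM=18; [16,18) fires=7
i=14 t=18 v=3: → [18,20); WM=18
i=15 t=18 v=4: → [18,20); WM=18
i=16 t=19 v=9: → [18,20); WM=19
i=17 t=21 v=4: → [20,22); WM=21; [18,20) fires=19
i=18 t=20 v=5: → [20,22); WM=21
i=19 t=23 v=2: → [22,24); WM=23; [20,22) fires=9
i=20 t=11 v=5: DROP (t<23-4); WM=23
i=21 t=19 v=7: → [18,20); WM=23

11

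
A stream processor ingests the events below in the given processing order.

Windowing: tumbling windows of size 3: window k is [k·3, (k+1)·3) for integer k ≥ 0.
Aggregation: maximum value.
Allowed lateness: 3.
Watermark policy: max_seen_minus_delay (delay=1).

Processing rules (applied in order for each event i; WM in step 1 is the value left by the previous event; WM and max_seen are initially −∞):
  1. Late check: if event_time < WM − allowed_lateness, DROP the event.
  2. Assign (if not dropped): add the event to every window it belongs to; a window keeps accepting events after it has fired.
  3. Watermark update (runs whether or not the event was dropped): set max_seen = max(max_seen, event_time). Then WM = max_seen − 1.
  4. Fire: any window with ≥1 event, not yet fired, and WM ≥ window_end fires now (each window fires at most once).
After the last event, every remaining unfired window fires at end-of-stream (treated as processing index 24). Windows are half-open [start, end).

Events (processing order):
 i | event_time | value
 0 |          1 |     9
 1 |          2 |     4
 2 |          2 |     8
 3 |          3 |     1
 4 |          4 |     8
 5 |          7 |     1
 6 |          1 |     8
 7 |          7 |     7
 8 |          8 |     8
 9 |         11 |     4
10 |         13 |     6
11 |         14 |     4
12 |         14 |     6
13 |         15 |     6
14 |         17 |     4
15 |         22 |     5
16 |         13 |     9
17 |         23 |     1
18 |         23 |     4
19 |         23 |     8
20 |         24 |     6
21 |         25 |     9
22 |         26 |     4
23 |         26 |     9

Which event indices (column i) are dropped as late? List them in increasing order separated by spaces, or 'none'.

i=0 t=1 v=9: → [0,3); WM=0
i=1 t=2 v=4: → [0,3); WM=1
i=2 t=2 v=8: → [0,3); WM=1
i=3 t=3 v=1: → [3,6); WM=2
i=4 t=4 v=8: → [3,6); WM=3; [0,3) fires=9
i=5 t=7 v=1: → [6,9); WM=6; [3,6) fires=8
i=6 t=1 v=8: DROP (t<6-3); WM=6
i=7 t=7 v=7: → [6,9); WM=6
i=8 t=8 v=8: → [6,9); WM=7
i=9 t=11 v=4: → [9,12); WM=10; [6,9) fires=8
i=10 t=13 v=6: → [12,15); WM=12; [9,12) fires=4
i=11 t=14 v=4: → [12,15); WM=13
i=12 t=14 v=6: → [12,15); WM=13
i=13 t=15 v=6: → [15,18); WM=14
i=14 t=17 v=4: → [15,18); WM=16; [12,15) fires=6
i=15 t=22 v=5: → [21,24); WM=21; [15,18) fires=6
i=16 t=13 v=9: DROP (t<21-3); WM=21
i=17 t=23 v=1: → [21,24); WM=22
i=18 t=23 v=4: → [21,24); WM=22
i=19 t=23 v=8: → [21,24); WM=22
i=20 t=24 v=6: → [24,27); WM=23
i=21 t=25 v=9: → [24,27); WM=24; [21,24) fires=8
i=22 t=26 v=4: → [24,27); WM=25
i=23 t=26 v=9: → [24,27); WM=25

6 16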